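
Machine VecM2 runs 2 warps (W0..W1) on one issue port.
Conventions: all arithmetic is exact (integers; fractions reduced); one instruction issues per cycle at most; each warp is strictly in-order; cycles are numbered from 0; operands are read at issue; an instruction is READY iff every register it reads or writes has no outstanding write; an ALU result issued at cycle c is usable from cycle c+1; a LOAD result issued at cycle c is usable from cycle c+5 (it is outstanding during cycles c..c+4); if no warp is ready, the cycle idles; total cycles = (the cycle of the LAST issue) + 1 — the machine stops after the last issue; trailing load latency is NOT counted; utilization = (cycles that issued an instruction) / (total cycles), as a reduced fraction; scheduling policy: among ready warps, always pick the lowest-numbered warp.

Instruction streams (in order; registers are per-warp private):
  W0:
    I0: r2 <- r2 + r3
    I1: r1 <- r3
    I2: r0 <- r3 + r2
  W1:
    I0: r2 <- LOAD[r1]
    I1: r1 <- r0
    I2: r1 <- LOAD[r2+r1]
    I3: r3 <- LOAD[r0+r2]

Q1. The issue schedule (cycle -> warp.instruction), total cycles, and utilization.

cycle 0: W0.I0
cycle 1: W0.I1
cycle 2: W0.I2
cycle 3: W1.I0
cycle 4: W1.I1
cycle 5: idle
cycle 6: idle
cycle 7: idle
cycle 8: W1.I2
cycle 9: W1.I3

Answer: 10 cycles, utilization 7/10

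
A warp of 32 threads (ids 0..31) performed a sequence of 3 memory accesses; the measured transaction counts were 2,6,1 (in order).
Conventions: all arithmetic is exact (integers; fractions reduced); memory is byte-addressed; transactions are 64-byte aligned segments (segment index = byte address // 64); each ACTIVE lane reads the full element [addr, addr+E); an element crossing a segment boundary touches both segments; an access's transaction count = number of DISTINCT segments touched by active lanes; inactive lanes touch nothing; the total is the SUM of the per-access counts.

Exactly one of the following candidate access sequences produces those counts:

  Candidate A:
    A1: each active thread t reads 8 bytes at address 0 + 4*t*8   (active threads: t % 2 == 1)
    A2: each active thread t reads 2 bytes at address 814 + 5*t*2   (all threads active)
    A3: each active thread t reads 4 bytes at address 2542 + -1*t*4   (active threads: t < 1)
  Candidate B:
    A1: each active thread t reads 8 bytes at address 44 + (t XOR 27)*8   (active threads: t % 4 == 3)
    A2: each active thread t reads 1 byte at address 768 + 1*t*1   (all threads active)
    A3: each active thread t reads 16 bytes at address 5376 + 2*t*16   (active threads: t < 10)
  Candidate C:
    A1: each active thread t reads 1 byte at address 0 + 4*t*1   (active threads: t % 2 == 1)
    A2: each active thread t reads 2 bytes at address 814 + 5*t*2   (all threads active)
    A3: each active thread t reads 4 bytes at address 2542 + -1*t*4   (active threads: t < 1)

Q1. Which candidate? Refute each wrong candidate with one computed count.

A: A1 gives 16 transactions, not 2
B: A1 gives 5 transactions, not 2
C: all counts match (2,6,1)

Answer: C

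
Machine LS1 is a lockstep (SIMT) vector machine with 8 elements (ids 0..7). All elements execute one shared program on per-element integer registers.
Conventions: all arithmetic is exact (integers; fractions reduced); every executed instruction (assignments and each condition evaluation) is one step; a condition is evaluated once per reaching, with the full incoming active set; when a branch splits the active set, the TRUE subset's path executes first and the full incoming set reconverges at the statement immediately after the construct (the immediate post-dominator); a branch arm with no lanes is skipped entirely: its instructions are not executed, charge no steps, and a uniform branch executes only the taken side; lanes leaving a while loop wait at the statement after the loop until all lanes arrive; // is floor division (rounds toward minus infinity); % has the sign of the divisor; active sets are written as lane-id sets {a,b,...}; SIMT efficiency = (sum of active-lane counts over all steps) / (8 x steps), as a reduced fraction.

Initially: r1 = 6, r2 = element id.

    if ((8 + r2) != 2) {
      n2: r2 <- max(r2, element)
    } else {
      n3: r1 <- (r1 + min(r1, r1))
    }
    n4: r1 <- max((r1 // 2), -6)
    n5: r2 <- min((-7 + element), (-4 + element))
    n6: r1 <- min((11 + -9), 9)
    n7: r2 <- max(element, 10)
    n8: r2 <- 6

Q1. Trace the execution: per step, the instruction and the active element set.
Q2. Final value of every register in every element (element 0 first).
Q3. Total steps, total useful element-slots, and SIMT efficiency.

step 0: eval ((8 + r2) != 2)         {0,1,2,3,4,5,6,7}
step 1: r2 <- max(r2, element)       {0,1,2,3,4,5,6,7}
step 2: r1 <- max((r1 // 2), -6)     {0,1,2,3,4,5,6,7}
step 3: r2 <- min((-7 + element), (-4 + element)) {0,1,2,3,4,5,6,7}
step 4: r1 <- min((11 + -9), 9)      {0,1,2,3,4,5,6,7}
step 5: r2 <- max(element, 10)       {0,1,2,3,4,5,6,7}
step 6: r2 <- 6                      {0,1,2,3,4,5,6,7}

Answer: 7 steps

r1: 2,2,2,2,2,2,2,2
r2: 6,6,6,6,6,6,6,6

steps = 7; useful = 56; efficiency = 56/56 = 1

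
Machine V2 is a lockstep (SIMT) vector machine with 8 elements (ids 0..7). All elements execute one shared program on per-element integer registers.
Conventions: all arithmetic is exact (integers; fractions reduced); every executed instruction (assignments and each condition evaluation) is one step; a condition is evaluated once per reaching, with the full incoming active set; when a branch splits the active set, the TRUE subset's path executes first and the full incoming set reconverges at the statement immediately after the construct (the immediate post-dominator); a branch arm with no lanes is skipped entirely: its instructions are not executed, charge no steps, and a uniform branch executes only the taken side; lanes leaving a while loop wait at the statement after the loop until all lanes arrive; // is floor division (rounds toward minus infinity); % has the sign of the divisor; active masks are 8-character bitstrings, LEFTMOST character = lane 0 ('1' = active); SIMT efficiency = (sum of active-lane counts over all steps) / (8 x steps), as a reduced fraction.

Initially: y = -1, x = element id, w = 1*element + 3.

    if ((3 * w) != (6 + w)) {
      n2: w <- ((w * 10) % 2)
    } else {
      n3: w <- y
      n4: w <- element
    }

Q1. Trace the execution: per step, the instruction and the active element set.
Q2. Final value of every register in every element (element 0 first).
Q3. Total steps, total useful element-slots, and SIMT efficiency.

step 0: eval ((3 * w) != (6 + w))    11111111
step 1: w <- ((w * 10) % 2)          01111111
step 2: w <- y                       10000000
step 3: w <- element                 10000000

Answer: 4 steps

y: -1,-1,-1,-1,-1,-1,-1,-1
x: 0,1,2,3,4,5,6,7
w: 0,0,0,0,0,0,0,0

steps = 4; useful = 17; efficiency = 17/32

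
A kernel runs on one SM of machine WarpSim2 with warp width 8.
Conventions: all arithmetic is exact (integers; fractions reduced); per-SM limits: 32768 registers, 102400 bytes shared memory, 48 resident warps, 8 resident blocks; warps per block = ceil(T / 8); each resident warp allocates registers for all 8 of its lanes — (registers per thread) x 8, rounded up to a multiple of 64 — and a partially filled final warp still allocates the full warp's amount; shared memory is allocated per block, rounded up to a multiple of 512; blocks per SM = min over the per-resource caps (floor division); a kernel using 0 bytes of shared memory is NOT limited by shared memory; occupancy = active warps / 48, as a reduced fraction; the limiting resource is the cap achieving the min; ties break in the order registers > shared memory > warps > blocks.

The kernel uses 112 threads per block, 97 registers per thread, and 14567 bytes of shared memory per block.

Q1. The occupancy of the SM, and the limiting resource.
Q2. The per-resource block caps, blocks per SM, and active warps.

Answer: occupancy 7/12, limited by registers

registers: 2 blocks
shared memory: 6 blocks
warps: 3 blocks
blocks: 8 blocks

Answer: 2 blocks, 28 active warps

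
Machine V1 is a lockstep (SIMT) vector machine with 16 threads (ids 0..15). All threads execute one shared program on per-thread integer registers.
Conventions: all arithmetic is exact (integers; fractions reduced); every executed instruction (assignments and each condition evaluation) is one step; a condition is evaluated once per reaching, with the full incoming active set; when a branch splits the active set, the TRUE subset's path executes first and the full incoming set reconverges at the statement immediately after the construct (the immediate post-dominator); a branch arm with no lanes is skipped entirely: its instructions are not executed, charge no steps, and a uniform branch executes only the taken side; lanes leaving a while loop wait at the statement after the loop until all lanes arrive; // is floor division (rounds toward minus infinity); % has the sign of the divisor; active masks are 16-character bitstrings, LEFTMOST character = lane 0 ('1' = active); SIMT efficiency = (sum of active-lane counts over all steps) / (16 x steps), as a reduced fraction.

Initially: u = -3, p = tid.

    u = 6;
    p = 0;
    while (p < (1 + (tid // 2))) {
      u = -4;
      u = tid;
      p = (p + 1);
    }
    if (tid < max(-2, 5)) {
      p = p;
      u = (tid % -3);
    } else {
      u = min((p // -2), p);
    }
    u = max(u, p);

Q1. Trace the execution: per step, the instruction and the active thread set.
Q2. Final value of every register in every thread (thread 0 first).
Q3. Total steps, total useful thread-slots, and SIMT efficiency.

step 0: u <- 6                       1111111111111111
step 1: p <- 0                       1111111111111111
step 2: eval (p < (1 + (tid // 2)))  1111111111111111
step 3: u <- -4                      1111111111111111
step 4: u <- tid                     1111111111111111
step 5: p <- (p + 1)                 1111111111111111
step 6: eval (p < (1 + (tid // 2)))  1111111111111111
step 7: u <- -4                      0011111111111111
step 8: u <- tid                     0011111111111111
step 9: p <- (p + 1)                 0011111111111111
step 10: eval (p < (1 + (tid // 2)))  0011111111111111
step 11: u <- -4                      0000111111111111
step 12: u <- tid                     0000111111111111
step 13: p <- (p + 1)                 0000111111111111
step 14: eval (p < (1 + (tid // 2)))  0000111111111111
step 15: u <- -4                      0000001111111111
step 16: u <- tid                     0000001111111111
step 17: p <- (p + 1)                 0000001111111111
step 18: eval (p < (1 + (tid // 2)))  0000001111111111
step 19: u <- -4                      0000000011111111
step 20: u <- tid                     0000000011111111
step 21: p <- (p + 1)                 0000000011111111
step 22: eval (p < (1 + (tid // 2)))  0000000011111111
step 23: u <- -4                      0000000000111111
step 24: u <- tid                     0000000000111111
step 25: p <- (p + 1)                 0000000000111111
step 26: eval (p < (1 + (tid // 2)))  0000000000111111
step 27: u <- -4                      0000000000001111
step 28: u <- tid                     0000000000001111
step 29: p <- (p + 1)                 0000000000001111
step 30: eval (p < (1 + (tid // 2)))  0000000000001111
step 31: u <- -4                      0000000000000011
step 32: u <- tid                     0000000000000011
step 33: p <- (p + 1)                 0000000000000011
step 34: eval (p < (1 + (tid // 2)))  0000000000000011
step 35: eval (tid < max(-2, 5))      1111111111111111
step 36: p <- p                       1111100000000000
step 37: u <- (tid % -3)              1111100000000000
step 38: u <- min((p // -2), p)       0000011111111111
step 39: u <- max(u, p)               1111111111111111

Answer: 40 steps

u: 1,1,2,2,3,3,4,4,5,5,6,6,7,7,8,8
p: 1,1,2,2,3,3,4,4,5,5,6,6,7,7,8,8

steps = 40; useful = 389; efficiency = 389/640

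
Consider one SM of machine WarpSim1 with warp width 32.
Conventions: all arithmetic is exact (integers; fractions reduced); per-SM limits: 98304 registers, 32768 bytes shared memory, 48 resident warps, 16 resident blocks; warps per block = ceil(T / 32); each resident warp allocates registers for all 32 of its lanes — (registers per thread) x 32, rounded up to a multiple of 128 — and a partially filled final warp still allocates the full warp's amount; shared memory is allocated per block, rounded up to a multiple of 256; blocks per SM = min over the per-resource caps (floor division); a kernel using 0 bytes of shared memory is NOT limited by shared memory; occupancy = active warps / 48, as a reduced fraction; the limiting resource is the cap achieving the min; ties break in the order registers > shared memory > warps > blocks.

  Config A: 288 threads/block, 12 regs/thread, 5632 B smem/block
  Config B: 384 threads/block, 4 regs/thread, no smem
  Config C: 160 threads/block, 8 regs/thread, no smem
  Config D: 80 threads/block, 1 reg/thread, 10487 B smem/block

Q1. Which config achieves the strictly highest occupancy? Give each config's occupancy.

occupancies: A 15/16, B 1, C 15/16, D 3/16

Answer: B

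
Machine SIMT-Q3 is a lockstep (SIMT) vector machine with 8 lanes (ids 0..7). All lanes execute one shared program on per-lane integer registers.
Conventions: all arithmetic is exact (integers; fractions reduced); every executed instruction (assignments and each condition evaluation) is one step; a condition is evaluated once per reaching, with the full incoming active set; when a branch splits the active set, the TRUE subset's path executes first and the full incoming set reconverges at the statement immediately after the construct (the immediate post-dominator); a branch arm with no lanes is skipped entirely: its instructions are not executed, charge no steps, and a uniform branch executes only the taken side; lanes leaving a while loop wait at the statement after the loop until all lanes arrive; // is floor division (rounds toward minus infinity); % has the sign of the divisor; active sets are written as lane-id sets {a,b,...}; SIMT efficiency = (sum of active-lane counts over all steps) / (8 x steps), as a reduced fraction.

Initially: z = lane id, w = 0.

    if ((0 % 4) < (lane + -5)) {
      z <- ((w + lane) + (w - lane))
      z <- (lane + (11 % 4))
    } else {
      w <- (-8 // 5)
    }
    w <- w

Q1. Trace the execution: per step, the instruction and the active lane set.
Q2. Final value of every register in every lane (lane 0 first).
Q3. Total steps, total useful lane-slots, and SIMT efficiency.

step 0: eval ((0 % 4) < (lane + -5)) {0,1,2,3,4,5,6,7}
step 1: z <- ((w + lane) + (w - lane)) {6,7}
step 2: z <- (lane + (11 % 4))       {6,7}
step 3: w <- (-8 // 5)               {0,1,2,3,4,5}
step 4: w <- w                       {0,1,2,3,4,5,6,7}

Answer: 5 steps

z: 0,1,2,3,4,5,9,10
w: -2,-2,-2,-2,-2,-2,0,0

steps = 5; useful = 26; efficiency = 26/40 = 13/20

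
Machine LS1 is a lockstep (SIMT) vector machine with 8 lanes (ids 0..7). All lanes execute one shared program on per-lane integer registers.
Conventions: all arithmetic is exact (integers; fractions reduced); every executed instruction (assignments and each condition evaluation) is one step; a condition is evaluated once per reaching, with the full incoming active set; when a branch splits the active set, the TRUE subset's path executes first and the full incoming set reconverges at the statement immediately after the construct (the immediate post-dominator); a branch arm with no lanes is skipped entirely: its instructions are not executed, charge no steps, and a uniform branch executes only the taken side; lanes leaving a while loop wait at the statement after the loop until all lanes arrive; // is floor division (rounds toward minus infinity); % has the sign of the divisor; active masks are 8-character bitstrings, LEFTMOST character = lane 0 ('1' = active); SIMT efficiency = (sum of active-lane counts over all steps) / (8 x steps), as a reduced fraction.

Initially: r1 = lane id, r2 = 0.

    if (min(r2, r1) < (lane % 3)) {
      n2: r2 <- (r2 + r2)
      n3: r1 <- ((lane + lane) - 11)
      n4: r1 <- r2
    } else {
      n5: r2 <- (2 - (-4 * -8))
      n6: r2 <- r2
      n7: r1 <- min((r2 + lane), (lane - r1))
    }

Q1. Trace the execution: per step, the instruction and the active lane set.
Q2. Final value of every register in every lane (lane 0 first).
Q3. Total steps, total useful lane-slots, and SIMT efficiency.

step 0: eval (min(r2, r1) < (lane % 3)) 11111111
step 1: r2 <- (r2 + r2)              01101101
step 2: r1 <- ((lane + lane) - 11)   01101101
step 3: r1 <- r2                     01101101
step 4: r2 <- (2 - (-4 * -8))        10010010
step 5: r2 <- r2                     10010010
step 6: r1 <- min((r2 + lane), (lane - r1)) 10010010

Answer: 7 steps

r1: -30,0,0,-27,0,0,-24,0
r2: -30,0,0,-30,0,0,-30,0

steps = 7; useful = 32; efficiency = 32/56 = 4/7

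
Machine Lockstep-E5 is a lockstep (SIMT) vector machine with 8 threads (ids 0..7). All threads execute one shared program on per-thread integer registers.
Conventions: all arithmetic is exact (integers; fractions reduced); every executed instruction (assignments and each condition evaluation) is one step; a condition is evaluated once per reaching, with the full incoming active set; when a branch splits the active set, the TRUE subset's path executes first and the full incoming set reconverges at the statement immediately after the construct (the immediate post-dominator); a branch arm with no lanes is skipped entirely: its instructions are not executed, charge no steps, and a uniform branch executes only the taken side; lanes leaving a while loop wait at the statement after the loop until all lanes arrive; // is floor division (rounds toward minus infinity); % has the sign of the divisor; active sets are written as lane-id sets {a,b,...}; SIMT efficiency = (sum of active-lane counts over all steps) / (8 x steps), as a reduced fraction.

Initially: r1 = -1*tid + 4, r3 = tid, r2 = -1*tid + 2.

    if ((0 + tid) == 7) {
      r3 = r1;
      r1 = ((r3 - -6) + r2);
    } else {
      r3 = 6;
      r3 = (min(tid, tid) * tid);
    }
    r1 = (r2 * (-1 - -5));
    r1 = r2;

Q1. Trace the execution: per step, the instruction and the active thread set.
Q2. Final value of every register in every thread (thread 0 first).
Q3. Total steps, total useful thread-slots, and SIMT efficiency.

step 0: eval ((0 + tid) == 7)        {0,1,2,3,4,5,6,7}
step 1: r3 <- r1                     {7}
step 2: r1 <- ((r3 - -6) + r2)       {7}
step 3: r3 <- 6                      {0,1,2,3,4,5,6}
step 4: r3 <- (min(tid, tid) * tid)  {0,1,2,3,4,5,6}
step 5: r1 <- (r2 * (-1 - -5))       {0,1,2,3,4,5,6,7}
step 6: r1 <- r2                     {0,1,2,3,4,5,6,7}

Answer: 7 steps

r1: 2,1,0,-1,-2,-3,-4,-5
r3: 0,1,4,9,16,25,36,-3
r2: 2,1,0,-1,-2,-3,-4,-5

steps = 7; useful = 40; efficiency = 40/56 = 5/7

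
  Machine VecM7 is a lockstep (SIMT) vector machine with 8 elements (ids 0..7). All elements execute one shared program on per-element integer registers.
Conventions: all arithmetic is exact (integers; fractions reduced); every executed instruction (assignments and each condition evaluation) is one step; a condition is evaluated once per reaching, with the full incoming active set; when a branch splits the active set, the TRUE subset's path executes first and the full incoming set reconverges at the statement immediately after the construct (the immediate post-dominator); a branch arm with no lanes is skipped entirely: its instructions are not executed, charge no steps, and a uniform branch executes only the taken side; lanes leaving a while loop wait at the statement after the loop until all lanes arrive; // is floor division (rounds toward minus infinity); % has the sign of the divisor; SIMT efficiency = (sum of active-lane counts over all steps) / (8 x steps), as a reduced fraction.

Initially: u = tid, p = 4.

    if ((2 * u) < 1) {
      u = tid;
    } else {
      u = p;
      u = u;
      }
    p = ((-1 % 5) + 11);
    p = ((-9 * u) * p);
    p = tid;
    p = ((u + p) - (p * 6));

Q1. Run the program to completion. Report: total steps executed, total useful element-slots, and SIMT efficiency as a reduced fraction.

Answer: 8 steps, 55 useful, 55/64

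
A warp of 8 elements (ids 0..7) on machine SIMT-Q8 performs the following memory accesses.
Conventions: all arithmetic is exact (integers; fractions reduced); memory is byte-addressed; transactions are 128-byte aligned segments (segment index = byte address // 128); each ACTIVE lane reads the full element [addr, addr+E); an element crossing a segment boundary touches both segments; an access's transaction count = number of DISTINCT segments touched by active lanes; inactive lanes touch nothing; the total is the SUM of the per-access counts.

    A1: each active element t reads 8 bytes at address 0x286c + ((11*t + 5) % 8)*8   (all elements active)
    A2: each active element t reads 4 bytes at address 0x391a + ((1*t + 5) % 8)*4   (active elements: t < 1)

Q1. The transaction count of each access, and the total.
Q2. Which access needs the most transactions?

A1: 2 transactions
A2: 1 transaction

Answer: 2,1; total 3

Answer: A1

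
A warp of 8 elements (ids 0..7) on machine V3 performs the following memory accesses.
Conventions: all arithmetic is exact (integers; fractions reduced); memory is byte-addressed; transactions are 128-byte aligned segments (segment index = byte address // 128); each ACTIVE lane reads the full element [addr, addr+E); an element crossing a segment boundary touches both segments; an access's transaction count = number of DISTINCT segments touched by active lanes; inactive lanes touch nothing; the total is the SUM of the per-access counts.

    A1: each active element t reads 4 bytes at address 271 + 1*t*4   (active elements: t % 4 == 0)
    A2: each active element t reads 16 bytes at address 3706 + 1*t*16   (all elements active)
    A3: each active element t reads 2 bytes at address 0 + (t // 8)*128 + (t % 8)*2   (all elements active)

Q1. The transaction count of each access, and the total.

A1: 1 transaction
A2: 2 transactions
A3: 1 transaction

Answer: 1,2,1; total 4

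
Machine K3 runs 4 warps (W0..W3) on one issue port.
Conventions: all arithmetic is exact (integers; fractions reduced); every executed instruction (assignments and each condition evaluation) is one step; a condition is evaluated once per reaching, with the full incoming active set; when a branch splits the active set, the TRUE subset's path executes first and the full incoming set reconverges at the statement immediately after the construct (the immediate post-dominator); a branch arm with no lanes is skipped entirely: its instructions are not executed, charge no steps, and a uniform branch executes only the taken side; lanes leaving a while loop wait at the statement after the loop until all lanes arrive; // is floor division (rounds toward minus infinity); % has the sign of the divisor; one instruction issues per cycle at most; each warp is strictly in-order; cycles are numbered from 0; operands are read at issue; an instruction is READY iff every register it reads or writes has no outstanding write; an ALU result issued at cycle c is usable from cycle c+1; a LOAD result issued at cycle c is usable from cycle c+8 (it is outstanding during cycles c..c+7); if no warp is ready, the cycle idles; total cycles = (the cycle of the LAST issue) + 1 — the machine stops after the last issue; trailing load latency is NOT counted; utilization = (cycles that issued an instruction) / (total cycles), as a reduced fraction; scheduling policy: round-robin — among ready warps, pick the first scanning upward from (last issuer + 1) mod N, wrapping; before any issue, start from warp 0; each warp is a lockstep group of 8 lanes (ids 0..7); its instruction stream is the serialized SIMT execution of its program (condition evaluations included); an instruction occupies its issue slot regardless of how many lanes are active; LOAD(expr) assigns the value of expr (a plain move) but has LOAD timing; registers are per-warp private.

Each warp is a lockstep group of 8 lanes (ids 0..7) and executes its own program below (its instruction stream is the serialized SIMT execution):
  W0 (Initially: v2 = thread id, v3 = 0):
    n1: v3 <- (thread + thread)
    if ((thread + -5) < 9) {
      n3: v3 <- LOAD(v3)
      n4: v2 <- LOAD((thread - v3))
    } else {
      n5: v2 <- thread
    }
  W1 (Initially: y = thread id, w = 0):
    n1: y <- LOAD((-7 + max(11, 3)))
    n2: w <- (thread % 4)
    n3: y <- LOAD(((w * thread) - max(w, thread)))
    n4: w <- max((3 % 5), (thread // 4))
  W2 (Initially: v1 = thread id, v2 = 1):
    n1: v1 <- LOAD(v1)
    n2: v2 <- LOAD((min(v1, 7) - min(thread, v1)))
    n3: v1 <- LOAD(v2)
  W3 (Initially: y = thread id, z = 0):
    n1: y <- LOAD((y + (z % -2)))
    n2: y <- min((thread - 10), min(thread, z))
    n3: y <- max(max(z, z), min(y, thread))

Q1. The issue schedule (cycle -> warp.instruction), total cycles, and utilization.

cycle 0: W0.I0
cycle 1: W1.I0
cycle 2: W2.I0
cycle 3: W3.I0
cycle 4: W0.I1
cycle 5: W1.I1
cycle 6: W0.I2
cycle 7: idle
cycle 8: idle
cycle 9: W1.I2
cycle 10: W2.I1
cycle 11: W3.I1
cycle 12: W1.I3
cycle 13: W3.I2
cycle 14: W0.I3
cycle 15: idle
cycle 16: idle
cycle 17: idle
cycle 18: W2.I2

Answer: 19 cycles, utilization 14/19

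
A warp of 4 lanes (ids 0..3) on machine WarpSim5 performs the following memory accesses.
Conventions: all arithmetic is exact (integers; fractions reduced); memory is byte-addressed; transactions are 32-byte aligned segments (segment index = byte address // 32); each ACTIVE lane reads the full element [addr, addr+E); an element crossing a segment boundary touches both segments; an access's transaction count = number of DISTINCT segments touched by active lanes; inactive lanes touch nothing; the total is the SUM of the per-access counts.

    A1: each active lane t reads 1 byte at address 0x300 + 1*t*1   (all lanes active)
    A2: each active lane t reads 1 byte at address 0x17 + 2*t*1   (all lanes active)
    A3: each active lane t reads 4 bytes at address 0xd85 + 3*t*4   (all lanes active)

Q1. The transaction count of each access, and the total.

A1: 1 transaction
A2: 1 transaction
A3: 2 transactions

Answer: 1,1,2; total 4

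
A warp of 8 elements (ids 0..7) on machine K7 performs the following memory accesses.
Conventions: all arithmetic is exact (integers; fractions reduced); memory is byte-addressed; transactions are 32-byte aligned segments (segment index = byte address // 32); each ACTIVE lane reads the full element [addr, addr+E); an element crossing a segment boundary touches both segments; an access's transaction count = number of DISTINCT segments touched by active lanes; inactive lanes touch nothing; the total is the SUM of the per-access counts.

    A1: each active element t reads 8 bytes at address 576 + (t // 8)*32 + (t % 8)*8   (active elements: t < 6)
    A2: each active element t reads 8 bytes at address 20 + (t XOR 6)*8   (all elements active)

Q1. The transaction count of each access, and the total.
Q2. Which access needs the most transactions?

A1: 2 transactions
A2: 3 transactions

Answer: 2,3; total 5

Answer: A2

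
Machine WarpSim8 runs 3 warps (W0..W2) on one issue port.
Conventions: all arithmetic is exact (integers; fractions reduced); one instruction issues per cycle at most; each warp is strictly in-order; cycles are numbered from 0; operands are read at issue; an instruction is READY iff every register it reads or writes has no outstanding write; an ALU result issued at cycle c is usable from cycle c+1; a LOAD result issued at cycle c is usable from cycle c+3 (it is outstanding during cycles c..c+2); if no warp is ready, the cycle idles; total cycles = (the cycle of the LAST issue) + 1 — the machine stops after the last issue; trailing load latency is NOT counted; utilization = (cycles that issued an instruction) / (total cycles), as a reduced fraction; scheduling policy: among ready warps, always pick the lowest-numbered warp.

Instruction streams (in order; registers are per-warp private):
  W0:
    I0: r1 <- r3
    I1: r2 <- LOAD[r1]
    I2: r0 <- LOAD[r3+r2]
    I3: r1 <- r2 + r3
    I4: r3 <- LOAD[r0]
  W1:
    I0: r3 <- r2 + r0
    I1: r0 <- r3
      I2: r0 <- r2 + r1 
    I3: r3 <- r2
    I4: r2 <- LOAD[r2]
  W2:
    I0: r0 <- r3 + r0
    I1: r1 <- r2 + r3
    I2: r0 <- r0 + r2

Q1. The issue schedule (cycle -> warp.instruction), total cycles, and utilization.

cycle 0: W0.I0
cycle 1: W0.I1
cycle 2: W1.I0
cycle 3: W1.I1
cycle 4: W0.I2
cycle 5: W0.I3
cycle 6: W1.I2
cycle 7: W0.I4
cycle 8: W1.I3
cycle 9: W1.I4
cycle 10: W2.I0
cycle 11: W2.I1
cycle 12: W2.I2

Answer: 13 cycles, utilization 1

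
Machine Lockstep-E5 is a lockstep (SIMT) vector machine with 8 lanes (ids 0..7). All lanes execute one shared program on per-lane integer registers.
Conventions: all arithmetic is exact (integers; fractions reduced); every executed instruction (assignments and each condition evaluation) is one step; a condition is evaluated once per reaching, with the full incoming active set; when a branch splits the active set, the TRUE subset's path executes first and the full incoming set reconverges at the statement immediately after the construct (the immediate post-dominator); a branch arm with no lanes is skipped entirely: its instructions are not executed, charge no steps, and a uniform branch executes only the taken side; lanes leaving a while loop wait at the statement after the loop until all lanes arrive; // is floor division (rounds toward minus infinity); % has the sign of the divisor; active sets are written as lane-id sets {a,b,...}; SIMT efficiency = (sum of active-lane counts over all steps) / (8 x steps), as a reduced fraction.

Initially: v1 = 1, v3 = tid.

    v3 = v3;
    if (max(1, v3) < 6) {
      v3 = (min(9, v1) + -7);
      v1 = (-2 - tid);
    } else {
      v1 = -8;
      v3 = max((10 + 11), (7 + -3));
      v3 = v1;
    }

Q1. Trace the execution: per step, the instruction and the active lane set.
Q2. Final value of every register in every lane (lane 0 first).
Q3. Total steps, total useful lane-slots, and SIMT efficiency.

step 0: v3 <- v3                     {0,1,2,3,4,5,6,7}
step 1: eval (max(1, v3) < 6)        {0,1,2,3,4,5,6,7}
step 2: v3 <- (min(9, v1) + -7)      {0,1,2,3,4,5}
step 3: v1 <- (-2 - tid)             {0,1,2,3,4,5}
step 4: v1 <- -8                     {6,7}
step 5: v3 <- max((10 + 11), (7 + -3)) {6,7}
step 6: v3 <- v1                     {6,7}

Answer: 7 steps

v1: -2,-3,-4,-5,-6,-7,-8,-8
v3: -6,-6,-6,-6,-6,-6,-8,-8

steps = 7; useful = 34; efficiency = 34/56 = 17/28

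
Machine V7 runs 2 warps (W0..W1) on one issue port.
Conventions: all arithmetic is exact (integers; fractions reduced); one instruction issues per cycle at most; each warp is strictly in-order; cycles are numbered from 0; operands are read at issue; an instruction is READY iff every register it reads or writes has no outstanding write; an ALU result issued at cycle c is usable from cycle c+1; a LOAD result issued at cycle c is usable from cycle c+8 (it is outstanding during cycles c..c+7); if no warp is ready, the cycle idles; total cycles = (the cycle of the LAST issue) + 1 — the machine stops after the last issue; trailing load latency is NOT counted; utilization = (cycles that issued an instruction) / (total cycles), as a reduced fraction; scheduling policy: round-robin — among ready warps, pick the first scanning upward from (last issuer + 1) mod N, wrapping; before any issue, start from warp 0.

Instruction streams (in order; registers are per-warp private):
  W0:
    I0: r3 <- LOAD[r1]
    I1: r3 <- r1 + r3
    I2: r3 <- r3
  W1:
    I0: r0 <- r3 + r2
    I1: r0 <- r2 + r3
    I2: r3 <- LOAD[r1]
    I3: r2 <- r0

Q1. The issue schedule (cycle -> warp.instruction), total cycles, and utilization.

cycle 0: W0.I0
cycle 1: W1.I0
cycle 2: W1.I1
cycle 3: W1.I2
cycle 4: W1.I3
cycle 5: idle
cycle 6: idle
cycle 7: idle
cycle 8: W0.I1
cycle 9: W0.I2

Answer: 10 cycles, utilization 7/10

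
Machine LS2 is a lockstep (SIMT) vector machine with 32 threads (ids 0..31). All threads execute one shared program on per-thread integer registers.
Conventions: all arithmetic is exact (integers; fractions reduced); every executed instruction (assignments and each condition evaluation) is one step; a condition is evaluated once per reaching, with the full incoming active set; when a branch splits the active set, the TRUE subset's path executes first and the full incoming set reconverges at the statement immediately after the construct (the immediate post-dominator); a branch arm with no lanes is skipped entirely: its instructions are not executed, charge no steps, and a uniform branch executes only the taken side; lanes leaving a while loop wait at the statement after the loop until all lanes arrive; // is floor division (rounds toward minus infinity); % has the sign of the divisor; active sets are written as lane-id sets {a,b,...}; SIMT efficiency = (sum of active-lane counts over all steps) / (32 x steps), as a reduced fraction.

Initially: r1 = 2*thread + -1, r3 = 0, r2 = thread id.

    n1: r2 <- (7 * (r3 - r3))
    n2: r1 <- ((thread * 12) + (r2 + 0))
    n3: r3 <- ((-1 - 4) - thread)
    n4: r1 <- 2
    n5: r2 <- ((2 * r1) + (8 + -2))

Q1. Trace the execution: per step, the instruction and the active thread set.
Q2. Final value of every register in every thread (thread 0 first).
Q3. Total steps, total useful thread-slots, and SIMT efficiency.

step 0: r2 <- (7 * (r3 - r3))        {0,1,2,3,4,5,6,7,8,9,10,11,12,13,14,15,16,17,18,19,20,21,22,23,24,25,26,27,28,29,30,31}
step 1: r1 <- ((thread * 12) + (r2 + 0)) {0,1,2,3,4,5,6,7,8,9,10,11,12,13,14,15,16,17,18,19,20,21,22,23,24,25,26,27,28,29,30,31}
step 2: r3 <- ((-1 - 4) - thread)    {0,1,2,3,4,5,6,7,8,9,10,11,12,13,14,15,16,17,18,19,20,21,22,23,24,25,26,27,28,29,30,31}
step 3: r1 <- 2                      {0,1,2,3,4,5,6,7,8,9,10,11,12,13,14,15,16,17,18,19,20,21,22,23,24,25,26,27,28,29,30,31}
step 4: r2 <- ((2 * r1) + (8 + -2))  {0,1,2,3,4,5,6,7,8,9,10,11,12,13,14,15,16,17,18,19,20,21,22,23,24,25,26,27,28,29,30,31}

Answer: 5 steps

r1: 2,2,2,2,2,2,2,2,2,2,2,2,2,2,2,2,2,2,2,2,2,2,2,2,2,2,2,2,2,2,2,2
r3: -5,-6,-7,-8,-9,-10,-11,-12,-13,-14,-15,-16,-17,-18,-19,-20,-21,-22,-23,-24,-25,-26,-27,-28,-29,-30,-31,-32,-33,-34,-35,-36
r2: 10,10,10,10,10,10,10,10,10,10,10,10,10,10,10,10,10,10,10,10,10,10,10,10,10,10,10,10,10,10,10,10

steps = 5; useful = 160; efficiency = 160/160 = 1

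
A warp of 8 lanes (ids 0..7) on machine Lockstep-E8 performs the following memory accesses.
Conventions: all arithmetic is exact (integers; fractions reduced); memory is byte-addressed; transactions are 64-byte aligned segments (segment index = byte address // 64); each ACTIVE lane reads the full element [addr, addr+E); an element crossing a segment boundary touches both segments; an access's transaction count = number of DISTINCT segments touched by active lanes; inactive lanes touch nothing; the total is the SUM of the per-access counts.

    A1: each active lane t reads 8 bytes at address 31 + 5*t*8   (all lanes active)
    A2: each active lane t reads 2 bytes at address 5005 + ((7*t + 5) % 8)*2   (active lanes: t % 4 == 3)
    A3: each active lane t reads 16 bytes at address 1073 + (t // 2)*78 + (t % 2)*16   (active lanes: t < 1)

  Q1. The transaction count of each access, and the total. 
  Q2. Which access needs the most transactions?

A1: 5 transactions
A2: 1 transaction
A3: 2 transactions

Answer: 5,1,2; total 8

Answer: A1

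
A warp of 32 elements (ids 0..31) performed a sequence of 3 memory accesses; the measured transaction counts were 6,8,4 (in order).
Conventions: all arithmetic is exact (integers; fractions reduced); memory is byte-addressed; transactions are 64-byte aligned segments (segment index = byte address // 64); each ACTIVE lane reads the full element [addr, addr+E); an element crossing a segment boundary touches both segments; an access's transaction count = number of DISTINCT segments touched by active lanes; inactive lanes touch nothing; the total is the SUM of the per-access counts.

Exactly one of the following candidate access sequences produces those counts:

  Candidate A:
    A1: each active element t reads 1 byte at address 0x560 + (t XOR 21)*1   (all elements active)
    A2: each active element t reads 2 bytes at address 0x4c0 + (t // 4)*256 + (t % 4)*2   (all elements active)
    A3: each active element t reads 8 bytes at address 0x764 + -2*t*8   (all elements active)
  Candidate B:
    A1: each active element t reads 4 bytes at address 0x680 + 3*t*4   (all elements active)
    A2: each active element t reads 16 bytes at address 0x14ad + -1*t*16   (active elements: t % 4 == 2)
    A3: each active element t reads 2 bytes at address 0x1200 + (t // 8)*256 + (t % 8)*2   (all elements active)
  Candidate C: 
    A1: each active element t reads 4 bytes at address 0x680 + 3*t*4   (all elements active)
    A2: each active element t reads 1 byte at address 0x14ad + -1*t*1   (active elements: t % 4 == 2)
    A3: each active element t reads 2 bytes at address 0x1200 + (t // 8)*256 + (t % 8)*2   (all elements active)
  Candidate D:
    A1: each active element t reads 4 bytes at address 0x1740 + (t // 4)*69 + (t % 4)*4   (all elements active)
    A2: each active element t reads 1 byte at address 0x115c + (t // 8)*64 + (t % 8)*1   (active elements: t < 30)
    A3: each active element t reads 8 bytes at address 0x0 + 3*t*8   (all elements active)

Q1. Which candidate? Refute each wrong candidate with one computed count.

A: A1 gives 1 transaction, not 6
C: A2 gives 1 transaction, not 8
D: A1 gives 8 transactions, not 6
B: all counts match (6,8,4)

Answer: B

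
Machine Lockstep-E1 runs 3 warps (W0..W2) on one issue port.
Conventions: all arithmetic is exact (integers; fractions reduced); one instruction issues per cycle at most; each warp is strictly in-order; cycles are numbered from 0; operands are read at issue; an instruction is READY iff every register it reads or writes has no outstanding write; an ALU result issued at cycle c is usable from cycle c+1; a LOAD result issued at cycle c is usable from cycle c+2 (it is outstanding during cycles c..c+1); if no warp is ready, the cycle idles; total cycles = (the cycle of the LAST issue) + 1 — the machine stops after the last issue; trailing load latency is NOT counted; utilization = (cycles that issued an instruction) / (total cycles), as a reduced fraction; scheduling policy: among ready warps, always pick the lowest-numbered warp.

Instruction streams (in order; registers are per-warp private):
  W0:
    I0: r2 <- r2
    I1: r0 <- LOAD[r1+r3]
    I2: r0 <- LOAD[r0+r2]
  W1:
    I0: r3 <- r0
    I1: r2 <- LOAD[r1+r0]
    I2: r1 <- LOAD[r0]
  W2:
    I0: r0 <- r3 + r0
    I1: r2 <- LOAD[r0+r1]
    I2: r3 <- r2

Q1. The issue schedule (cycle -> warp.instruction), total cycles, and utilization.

cycle 0: W0.I0
cycle 1: W0.I1
cycle 2: W1.I0
cycle 3: W0.I2
cycle 4: W1.I1
cycle 5: W1.I2
cycle 6: W2.I0
cycle 7: W2.I1
cycle 8: idle
cycle 9: W2.I2

Answer: 10 cycles, utilization 9/10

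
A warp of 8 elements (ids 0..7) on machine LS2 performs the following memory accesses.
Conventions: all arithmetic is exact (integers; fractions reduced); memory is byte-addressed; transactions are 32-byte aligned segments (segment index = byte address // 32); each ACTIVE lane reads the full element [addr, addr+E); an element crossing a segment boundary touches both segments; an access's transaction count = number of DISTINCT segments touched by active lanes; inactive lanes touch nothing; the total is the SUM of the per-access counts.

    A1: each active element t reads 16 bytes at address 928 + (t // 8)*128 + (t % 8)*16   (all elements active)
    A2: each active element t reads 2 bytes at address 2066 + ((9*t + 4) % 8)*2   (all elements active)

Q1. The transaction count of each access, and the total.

A1: 4 transactions
A2: 2 transactions

Answer: 4,2; total 6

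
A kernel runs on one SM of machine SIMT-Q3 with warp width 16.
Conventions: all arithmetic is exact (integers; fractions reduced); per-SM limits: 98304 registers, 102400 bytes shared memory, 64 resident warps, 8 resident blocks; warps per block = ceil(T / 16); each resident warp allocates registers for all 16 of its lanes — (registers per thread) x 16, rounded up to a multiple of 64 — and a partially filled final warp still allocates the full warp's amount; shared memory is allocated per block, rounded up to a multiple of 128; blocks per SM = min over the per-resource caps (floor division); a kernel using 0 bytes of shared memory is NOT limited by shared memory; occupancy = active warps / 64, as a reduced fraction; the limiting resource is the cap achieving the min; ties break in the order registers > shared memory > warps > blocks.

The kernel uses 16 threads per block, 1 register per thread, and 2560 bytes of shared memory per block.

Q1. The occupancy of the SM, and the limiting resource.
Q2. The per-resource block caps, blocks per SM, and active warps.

Answer: occupancy 1/8, limited by blocks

registers: 1536 blocks
shared memory: 40 blocks
warps: 64 blocks
blocks: 8 blocks

Answer: 8 blocks, 8 active warps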